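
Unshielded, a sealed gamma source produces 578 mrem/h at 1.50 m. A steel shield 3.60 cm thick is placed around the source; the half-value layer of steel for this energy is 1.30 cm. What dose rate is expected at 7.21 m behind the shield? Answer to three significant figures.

Distance alone: (1.50/7.21)² = 0.04328, so 578 × 0.04328 = 25.02 mrem/h.
Shield: 3.60/1.30 = 2.769 half-value layers → attenuation 2^(−2.769) = 0.1467.
Combined: 25.02 × 0.1467 = 3.670 mrem/h.

3.67 mrem/h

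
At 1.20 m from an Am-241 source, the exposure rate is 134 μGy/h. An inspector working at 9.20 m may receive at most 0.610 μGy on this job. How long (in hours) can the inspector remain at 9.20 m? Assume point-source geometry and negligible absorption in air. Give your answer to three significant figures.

0.268 h

Since intensity falls as 1/r², rate at 9.20 m:
(1.20/9.20)² = 0.01701, so 134 × 0.01701 = 2.279 μGy/h.
Stay time = 0.610 μGy ÷ 2.279 μGy/h = 0.2677 h.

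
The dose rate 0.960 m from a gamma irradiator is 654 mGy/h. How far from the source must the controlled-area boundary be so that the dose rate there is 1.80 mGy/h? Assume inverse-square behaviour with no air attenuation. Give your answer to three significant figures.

By the inverse-square law, d₂ = d₁·√(I₁/I₂).
I₁/I₂ = 654/1.80 = 363.3, so d₂ = 0.960 × √363.3 = 18.30 m.

18.3 m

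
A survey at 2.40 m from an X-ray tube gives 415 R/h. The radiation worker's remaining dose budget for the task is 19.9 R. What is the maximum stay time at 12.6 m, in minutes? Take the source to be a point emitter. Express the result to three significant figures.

79.3 min

Intensity scales as (d₁/d₂)², so rate at 12.6 m:
415 × (2.40/12.6)² = 415 × 0.03628 = 15.06 R/h.
Stay time = 19.9 R ÷ 15.06 R/h = 1.321 h = 79.26 min.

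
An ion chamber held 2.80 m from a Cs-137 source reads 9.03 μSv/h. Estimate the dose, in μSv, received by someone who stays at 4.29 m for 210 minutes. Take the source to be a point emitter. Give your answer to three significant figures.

13.5 μSv

Using I₁d₁² = I₂d₂², rate at 4.29 m:
9.03 × (2.80/4.29)² = 9.03 × 0.4260 = 3.847 μSv/h.
Dose = rate × time = 3.847 μSv/h × 3.500 h = 13.46 μSv.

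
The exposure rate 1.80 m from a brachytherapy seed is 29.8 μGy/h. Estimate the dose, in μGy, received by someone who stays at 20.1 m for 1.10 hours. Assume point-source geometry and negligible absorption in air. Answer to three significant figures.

0.263 μGy

Using I₁d₁² = I₂d₂², rate at 20.1 m:
29.8 × (1.80/20.1)² = 29.8 × 0.008020 = 0.2390 μGy/h.
Dose = rate × time = 0.2390 μGy/h × 1.100 h = 0.2629 μGy.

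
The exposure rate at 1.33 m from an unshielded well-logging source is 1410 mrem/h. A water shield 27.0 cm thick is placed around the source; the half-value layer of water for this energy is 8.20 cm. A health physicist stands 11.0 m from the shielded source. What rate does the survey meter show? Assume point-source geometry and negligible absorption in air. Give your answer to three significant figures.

Distance alone: 1410 × (1.33/11.0)² = 1410 × 0.01462 = 20.61 mrem/h.
Shield: 27.0/8.20 = 3.293 half-value layers → attenuation 2^(−3.293) = 0.1020.
Combined: 20.61 × 0.1020 = 2.102 mrem/h.

2.10 mrem/h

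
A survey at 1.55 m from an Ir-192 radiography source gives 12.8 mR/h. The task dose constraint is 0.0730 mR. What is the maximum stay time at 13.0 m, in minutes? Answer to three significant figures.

24.1 min

Since intensity falls as 1/r², rate at 13.0 m:
12.8 × (1.55/13.0)² = 12.8 × 0.01422 = 0.1820 mR/h.
Stay time = 0.0730 mR ÷ 0.1820 mR/h = 0.4011 h = 24.07 min.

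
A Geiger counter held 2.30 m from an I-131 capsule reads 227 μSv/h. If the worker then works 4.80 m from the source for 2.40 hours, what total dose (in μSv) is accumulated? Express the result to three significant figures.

125 μSv

Using I₁d₁² = I₂d₂², rate at 4.80 m:
227 × (2.30/4.80)² = 227 × 0.2296 = 52.12 μSv/h.
Dose = rate × time = 52.12 μSv/h × 2.400 h = 125.1 μSv.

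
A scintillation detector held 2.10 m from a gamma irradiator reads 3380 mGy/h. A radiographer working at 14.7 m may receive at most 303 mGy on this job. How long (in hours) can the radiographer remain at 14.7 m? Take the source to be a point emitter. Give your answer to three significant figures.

Intensity scales as (d₁/d₂)², so rate at 14.7 m:
3380 × (2.10/14.7)² = 3380 × 0.02041 = 68.99 mGy/h.
Stay time = 303 mGy ÷ 68.99 mGy/h = 4.392 h.

4.39 h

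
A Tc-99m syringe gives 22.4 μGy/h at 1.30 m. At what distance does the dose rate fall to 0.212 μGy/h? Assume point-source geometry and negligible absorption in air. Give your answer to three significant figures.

By the inverse-square law, d₂ = d₁·√(I₁/I₂).
I₁/I₂ = 22.4/0.212 = 105.7, so d₂ = 1.30 × √105.7 = 13.37 m.

13.4 m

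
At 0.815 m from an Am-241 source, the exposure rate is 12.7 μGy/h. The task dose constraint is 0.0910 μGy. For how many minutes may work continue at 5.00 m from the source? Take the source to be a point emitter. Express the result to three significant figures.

16.2 min

Applying the 1/r² law, rate at 5.00 m:
12.7 × (0.815/5.00)² = 12.7 × 0.02657 = 0.3374 μGy/h.
Stay time = 0.0910 μGy ÷ 0.3374 μGy/h = 0.2697 h = 16.18 min.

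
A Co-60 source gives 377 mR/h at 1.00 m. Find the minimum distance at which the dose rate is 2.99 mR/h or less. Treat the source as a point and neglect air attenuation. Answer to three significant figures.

Since intensity falls as 1/r², d₂ = d₁·√(I₁/I₂).
I₁/I₂ = 377/2.99 = 126.1, so d₂ = 1.00 × √126.1 = 11.23 m.

11.2 m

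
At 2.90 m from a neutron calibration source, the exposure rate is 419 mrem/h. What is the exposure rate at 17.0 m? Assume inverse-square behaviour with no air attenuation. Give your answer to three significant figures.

12.2 mrem/h

Using I₁d₁² = I₂d₂², the rate at 17.0 m is
(2.90/17.0)² = 0.02910, so 419 × 0.02910 = 12.19 mrem/h.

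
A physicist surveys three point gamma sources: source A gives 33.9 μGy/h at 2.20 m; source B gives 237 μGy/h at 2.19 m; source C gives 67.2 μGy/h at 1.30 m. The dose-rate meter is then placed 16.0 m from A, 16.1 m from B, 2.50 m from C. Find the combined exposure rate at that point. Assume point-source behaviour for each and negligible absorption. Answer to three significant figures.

Each source contributes Iᵢ·(dᵢ/rᵢ)²; contributions add.
A: 33.9 × (2.20/16.0)² = 0.6409 μGy/h
B: 237 × (2.19/16.1)² = 4.385 μGy/h
C: 67.2 × (1.30/2.50)² = 18.17 μGy/h
Total = 0.6409 + 4.385 + 18.17 = 23.20 μGy/h.

23.2 μGy/h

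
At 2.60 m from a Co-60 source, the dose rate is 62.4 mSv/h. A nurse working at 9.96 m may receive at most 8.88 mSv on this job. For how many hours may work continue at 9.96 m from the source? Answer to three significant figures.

2.09 h

Using I₁d₁² = I₂d₂², rate at 9.96 m:
62.4 × (2.60/9.96)² = 62.4 × 0.06814 = 4.252 mSv/h.
Stay time = 8.88 mSv ÷ 4.252 mSv/h = 2.088 h.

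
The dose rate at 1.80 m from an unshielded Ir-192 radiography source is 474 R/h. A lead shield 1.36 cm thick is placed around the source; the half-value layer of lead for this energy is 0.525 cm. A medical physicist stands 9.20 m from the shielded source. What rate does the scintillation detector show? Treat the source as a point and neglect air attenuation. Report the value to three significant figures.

3.01 R/h

Distance alone: 474 × (1.80/9.20)² = 474 × 0.03828 = 18.14 R/h.
Shield: 1.36/0.525 = 2.590 half-value layers → attenuation 2^(−2.590) = 0.1661.
Combined: 18.14 × 0.1661 = 3.013 R/h.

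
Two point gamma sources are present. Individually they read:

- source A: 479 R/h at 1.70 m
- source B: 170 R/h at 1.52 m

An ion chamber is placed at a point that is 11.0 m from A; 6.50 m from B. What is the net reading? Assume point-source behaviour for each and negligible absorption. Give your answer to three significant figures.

Each source contributes Iᵢ·(dᵢ/rᵢ)²; contributions add.
A: 479 × (1.70/11.0)² = 11.44 R/h
B: 170 × (1.52/6.50)² = 9.296 R/h
Total = 11.44 + 9.296 = 20.74 R/h.

20.7 R/h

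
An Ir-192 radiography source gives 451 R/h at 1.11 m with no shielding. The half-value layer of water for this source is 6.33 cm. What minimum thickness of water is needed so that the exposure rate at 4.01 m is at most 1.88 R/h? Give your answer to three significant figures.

At 4.01 m, distance alone gives 451 × (1.11/4.01)² = 451 × 0.07662 = 34.56 R/h.
Further attenuation needed: 34.56/1.88 = 18.38.
n = log₂(18.38) = 4.200 half-value layers.
Thickness = 4.200 × 6.33 cm = 26.59 cm.

26.6 cm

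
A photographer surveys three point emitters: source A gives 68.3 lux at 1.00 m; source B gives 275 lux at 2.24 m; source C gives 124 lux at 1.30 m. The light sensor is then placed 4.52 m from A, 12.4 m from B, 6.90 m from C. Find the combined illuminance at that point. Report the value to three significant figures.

By superposition, sum each source's inverse-square contribution:
A: 68.3 × (1.00/4.52)² = 3.343 lux
B: 275 × (2.24/12.4)² = 8.974 lux
C: 124 × (1.30/6.90)² = 4.402 lux
Total = 3.343 + 8.974 + 4.402 = 16.72 lux.

16.7 lux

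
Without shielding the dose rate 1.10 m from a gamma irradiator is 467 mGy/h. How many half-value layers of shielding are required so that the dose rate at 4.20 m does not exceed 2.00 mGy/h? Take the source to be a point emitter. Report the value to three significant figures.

At 4.20 m, distance alone gives (1.10/4.20)² = 0.06859, so 467 × 0.06859 = 32.03 mGy/h.
Further attenuation needed: 32.03/2.00 = 16.02.
n = log₂(16.02) = 4.002 half-value layers.

4.00 half-value layers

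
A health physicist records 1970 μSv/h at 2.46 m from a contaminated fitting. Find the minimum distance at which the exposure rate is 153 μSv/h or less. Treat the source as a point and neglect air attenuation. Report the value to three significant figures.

8.83 m

Applying the 1/r² law, d₂ = d₁·√(I₁/I₂).
I₁/I₂ = 1970/153 = 12.88, so d₂ = 2.46 × √12.88 = 8.829 m.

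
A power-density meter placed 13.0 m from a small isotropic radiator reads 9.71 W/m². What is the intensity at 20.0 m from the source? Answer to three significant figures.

Intensity scales as (d₁/d₂)², so scaling from 13.0 m to 20.0 m:
9.71 × (13.0/20.0)² = 9.71 × 0.4225 = 4.102 W/m².

4.10 W/m²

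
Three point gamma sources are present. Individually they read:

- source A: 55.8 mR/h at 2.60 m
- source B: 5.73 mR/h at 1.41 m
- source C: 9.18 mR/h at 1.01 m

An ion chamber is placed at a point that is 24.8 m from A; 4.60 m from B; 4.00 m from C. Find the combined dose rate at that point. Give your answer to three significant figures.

Each source contributes Iᵢ·(dᵢ/rᵢ)²; contributions add.
A: 55.8 × (2.60/24.8)² = 0.6133 mR/h
B: 5.73 × (1.41/4.60)² = 0.5384 mR/h
C: 9.18 × (1.01/4.00)² = 0.5853 mR/h
Total = 0.6133 + 0.5384 + 0.5853 = 1.737 mR/h.

1.74 mR/h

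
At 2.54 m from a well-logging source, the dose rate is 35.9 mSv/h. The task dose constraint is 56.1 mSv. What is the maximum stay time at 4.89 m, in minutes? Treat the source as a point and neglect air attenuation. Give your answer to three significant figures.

Applying the 1/r² law, rate at 4.89 m:
35.9 × (2.54/4.89)² = 35.9 × 0.2698 = 9.686 mSv/h.
Stay time = 56.1 mSv ÷ 9.686 mSv/h = 5.792 h = 347.5 min.

348 min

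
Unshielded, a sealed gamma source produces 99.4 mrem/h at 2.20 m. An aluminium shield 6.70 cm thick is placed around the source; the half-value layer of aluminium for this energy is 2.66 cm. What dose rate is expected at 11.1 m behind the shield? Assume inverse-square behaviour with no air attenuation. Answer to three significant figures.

0.681 mrem/h

Distance alone: (2.20/11.1)² = 0.03928, so 99.4 × 0.03928 = 3.904 mrem/h.
Shield: 6.70/2.66 = 2.519 half-value layers → attenuation 2^(−2.519) = 0.1745.
Combined: 3.904 × 0.1745 = 0.6812 mrem/h.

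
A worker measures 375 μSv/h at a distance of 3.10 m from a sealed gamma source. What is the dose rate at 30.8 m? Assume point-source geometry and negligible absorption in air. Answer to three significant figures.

3.80 μSv/h

Using I₁d₁² = I₂d₂², the rate at 30.8 m is
375 × (3.10/30.8)² = 375 × 0.01013 = 3.799 μSv/h.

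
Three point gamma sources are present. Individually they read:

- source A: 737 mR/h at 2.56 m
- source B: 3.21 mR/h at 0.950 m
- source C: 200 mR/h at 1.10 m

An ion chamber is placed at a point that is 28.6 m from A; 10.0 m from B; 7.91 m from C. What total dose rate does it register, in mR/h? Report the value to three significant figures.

9.80 mR/h

By superposition, sum each source's inverse-square contribution:
A: 737 × (2.56/28.6)² = 5.905 mR/h
B: 3.21 × (0.950/10.0)² = 0.02897 mR/h
C: 200 × (1.10/7.91)² = 3.868 mR/h
Total = 5.905 + 0.02897 + 3.868 = 9.802 mR/h.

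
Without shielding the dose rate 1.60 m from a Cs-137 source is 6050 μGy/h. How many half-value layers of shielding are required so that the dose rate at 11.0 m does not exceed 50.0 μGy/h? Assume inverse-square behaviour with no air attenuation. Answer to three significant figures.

1.36 half-value layers

At 11.0 m, distance alone gives 6050 × (1.60/11.0)² = 6050 × 0.02116 = 128.0 μGy/h.
Further attenuation needed: 128.0/50.0 = 2.560.
n = log₂(2.560) = 1.356 half-value layers.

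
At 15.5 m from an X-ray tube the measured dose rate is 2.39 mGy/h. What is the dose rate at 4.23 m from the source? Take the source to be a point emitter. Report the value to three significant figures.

32.1 mGy/h

Applying the 1/r² law, scaling from 15.5 m to 4.23 m:
2.39 × (15.5/4.23)² = 2.39 × 13.43 = 32.10 mGy/h.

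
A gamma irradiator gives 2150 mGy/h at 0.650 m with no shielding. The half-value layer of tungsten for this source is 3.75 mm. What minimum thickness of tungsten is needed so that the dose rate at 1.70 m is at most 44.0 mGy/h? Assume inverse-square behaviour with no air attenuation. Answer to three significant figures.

At 1.70 m, distance alone gives 2150 × (0.650/1.70)² = 2150 × 0.1462 = 314.3 mGy/h.
Further attenuation needed: 314.3/44.0 = 7.143.
n = log₂(7.143) = 2.837 half-value layers.
Thickness = 2.837 × 3.75 mm = 10.64 mm.

10.6 mm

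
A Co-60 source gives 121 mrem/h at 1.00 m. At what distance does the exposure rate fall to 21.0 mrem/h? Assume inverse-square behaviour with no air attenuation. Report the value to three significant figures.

2.40 m

Since intensity falls as 1/r², d₂ = d₁·√(I₁/I₂).
I₁/I₂ = 121/21.0 = 5.762, so d₂ = 1.00 × √5.762 = 2.400 m.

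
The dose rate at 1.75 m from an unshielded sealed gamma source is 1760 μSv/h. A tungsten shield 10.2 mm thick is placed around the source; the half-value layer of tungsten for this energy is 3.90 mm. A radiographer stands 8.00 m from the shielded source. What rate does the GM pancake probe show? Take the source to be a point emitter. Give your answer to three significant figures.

13.7 μSv/h

Distance alone: 1760 × (1.75/8.00)² = 1760 × 0.04785 = 84.22 μSv/h.
Shield: 10.2/3.90 = 2.615 half-value layers → attenuation 2^(−2.615) = 0.1632.
Combined: 84.22 × 0.1632 = 13.74 μSv/h.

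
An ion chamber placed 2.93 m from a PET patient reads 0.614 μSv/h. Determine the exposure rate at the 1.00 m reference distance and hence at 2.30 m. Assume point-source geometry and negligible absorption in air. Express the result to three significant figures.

Using I₁d₁² = I₂d₂²,
At 1.00 m: (2.93/1.00)² = 8.585, so 0.614 × 8.585 = 5.271 μSv/h
At 2.30 m: (1.00/2.30)² = 0.1890, so 5.271 × 0.1890 = 0.9962 μSv/h.

5.27 μSv/h; 0.996 μSv/h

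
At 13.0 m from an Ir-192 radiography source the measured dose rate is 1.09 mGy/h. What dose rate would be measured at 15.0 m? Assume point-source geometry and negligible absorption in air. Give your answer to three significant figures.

0.819 mGy/h

Applying the 1/r² law, scaling from 13.0 m to 15.0 m:
(13.0/15.0)² = 0.7511, so 1.09 × 0.7511 = 0.8187 mGy/h.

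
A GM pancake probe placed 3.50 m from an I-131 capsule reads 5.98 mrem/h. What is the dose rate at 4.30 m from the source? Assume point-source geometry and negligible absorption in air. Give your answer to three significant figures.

Since intensity falls as 1/r², scaling from 3.50 m to 4.30 m:
(3.50/4.30)² = 0.6625, so 5.98 × 0.6625 = 3.962 mrem/h.

3.96 mrem/h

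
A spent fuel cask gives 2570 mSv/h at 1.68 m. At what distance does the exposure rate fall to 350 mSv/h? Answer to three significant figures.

Since intensity falls as 1/r², d₂ = d₁·√(I₁/I₂).
I₁/I₂ = 2570/350 = 7.343, so d₂ = 1.68 × √7.343 = 4.552 m.

4.55 m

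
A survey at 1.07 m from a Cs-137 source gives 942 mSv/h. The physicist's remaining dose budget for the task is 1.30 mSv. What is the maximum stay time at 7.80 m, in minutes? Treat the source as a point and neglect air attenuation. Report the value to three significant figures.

4.40 min

Applying the 1/r² law, rate at 7.80 m:
(1.07/7.80)² = 0.01882, so 942 × 0.01882 = 17.73 mSv/h.
Stay time = 1.30 mSv ÷ 17.73 mSv/h = 0.07332 h = 4.399 min.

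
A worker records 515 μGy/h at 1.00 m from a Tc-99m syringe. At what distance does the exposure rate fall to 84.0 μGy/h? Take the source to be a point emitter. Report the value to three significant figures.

Applying the 1/r² law, d₂ = d₁·√(I₁/I₂).
I₁/I₂ = 515/84.0 = 6.131, so d₂ = 1.00 × √6.131 = 2.476 m.

2.48 m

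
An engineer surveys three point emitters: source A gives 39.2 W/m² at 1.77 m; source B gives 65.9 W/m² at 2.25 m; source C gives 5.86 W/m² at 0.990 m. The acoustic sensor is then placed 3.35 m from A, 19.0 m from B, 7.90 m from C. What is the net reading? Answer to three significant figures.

By superposition, sum each source's inverse-square contribution:
A: 39.2 × (1.77/3.35)² = 10.94 W/m²
B: 65.9 × (2.25/19.0)² = 0.9242 W/m²
C: 5.86 × (0.990/7.90)² = 0.09203 W/m²
Total = 10.94 + 0.9242 + 0.09203 = 11.96 W/m².

12.0 W/m²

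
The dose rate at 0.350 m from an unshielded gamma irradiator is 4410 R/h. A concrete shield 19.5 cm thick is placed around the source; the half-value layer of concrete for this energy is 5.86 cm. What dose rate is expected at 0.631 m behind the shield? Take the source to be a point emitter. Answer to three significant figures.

Distance alone: (0.350/0.631)² = 0.3077, so 4410 × 0.3077 = 1357 R/h.
Shield: 19.5/5.86 = 3.328 half-value layers → attenuation 2^(−3.328) = 0.09958.
Combined: 1357 × 0.09958 = 135.1 R/h.

135 R/h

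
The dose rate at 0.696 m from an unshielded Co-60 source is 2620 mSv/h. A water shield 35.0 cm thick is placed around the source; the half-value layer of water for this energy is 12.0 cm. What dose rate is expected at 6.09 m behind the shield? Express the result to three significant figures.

Distance alone: (0.696/6.09)² = 0.01306, so 2620 × 0.01306 = 34.22 mSv/h.
Shield: 35.0/12.0 = 2.917 half-value layers → attenuation 2^(−2.917) = 0.1324.
Combined: 34.22 × 0.1324 = 4.531 mSv/h.

4.53 mSv/h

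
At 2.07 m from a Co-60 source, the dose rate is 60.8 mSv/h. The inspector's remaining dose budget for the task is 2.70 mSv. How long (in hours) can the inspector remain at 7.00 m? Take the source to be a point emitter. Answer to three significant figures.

0.508 h

Intensity scales as (d₁/d₂)², so rate at 7.00 m:
60.8 × (2.07/7.00)² = 60.8 × 0.08745 = 5.317 mSv/h.
Stay time = 2.70 mSv ÷ 5.317 mSv/h = 0.5078 h.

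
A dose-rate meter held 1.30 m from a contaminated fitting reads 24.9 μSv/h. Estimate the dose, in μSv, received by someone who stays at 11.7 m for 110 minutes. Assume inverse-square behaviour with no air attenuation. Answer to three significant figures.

By the inverse-square law, rate at 11.7 m:
(1.30/11.7)² = 0.01235, so 24.9 × 0.01235 = 0.3075 μSv/h.
Dose = rate × time = 0.3075 μSv/h × 1.833 h = 0.5636 μSv.

0.564 μSv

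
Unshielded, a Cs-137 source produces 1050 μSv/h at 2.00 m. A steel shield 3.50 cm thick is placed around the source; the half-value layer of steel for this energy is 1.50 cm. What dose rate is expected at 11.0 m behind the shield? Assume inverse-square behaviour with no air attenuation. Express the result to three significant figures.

Distance alone: (2.00/11.0)² = 0.03306, so 1050 × 0.03306 = 34.71 μSv/h.
Shield: 3.50/1.50 = 2.333 half-value layers → attenuation 2^(−2.333) = 0.1985.
Combined: 34.71 × 0.1985 = 6.890 μSv/h.

6.89 μSv/h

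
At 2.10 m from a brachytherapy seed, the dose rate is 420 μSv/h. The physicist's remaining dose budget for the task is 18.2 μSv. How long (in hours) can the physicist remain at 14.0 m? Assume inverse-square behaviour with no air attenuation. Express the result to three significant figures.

Since intensity falls as 1/r², rate at 14.0 m:
(2.10/14.0)² = 0.02250, so 420 × 0.02250 = 9.450 μSv/h.
Stay time = 18.2 μSv ÷ 9.450 μSv/h = 1.926 h.

1.93 h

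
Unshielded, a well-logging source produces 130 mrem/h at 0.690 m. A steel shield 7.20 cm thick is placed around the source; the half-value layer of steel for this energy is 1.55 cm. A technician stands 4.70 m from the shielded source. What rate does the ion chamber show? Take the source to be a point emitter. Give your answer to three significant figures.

0.112 mrem/h

Distance alone: 130 × (0.690/4.70)² = 130 × 0.02155 = 2.801 mrem/h.
Shield: 7.20/1.55 = 4.645 half-value layers → attenuation 2^(−4.645) = 0.03997.
Combined: 2.801 × 0.03997 = 0.1120 mrem/h.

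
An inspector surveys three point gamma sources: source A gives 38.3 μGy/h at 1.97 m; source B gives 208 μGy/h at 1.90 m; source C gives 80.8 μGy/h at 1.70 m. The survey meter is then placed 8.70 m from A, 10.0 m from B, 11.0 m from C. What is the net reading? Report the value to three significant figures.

Each source contributes Iᵢ·(dᵢ/rᵢ)²; contributions add.
A: 38.3 × (1.97/8.70)² = 1.964 μGy/h
B: 208 × (1.90/10.0)² = 7.509 μGy/h
C: 80.8 × (1.70/11.0)² = 1.930 μGy/h
Total = 1.964 + 7.509 + 1.930 = 11.40 μGy/h.

11.4 μGy/h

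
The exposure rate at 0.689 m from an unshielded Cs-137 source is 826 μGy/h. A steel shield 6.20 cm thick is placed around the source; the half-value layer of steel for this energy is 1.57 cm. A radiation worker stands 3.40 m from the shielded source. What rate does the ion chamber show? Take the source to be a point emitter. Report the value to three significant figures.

2.20 μGy/h

Distance alone: (0.689/3.40)² = 0.04107, so 826 × 0.04107 = 33.92 μGy/h.
Shield: 6.20/1.57 = 3.949 half-value layers → attenuation 2^(−3.949) = 0.06475.
Combined: 33.92 × 0.06475 = 2.196 μGy/h.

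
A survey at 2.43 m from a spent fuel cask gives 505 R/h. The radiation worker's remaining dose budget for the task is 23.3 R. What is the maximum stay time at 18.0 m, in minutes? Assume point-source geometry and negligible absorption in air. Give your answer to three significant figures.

Applying the 1/r² law, rate at 18.0 m:
505 × (2.43/18.0)² = 505 × 0.01823 = 9.206 R/h.
Stay time = 23.3 R ÷ 9.206 R/h = 2.531 h = 151.9 min.

152 min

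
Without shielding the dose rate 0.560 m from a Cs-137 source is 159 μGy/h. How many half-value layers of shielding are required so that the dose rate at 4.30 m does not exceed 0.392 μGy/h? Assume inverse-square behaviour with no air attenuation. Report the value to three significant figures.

2.78 half-value layers

At 4.30 m, distance alone gives (0.560/4.30)² = 0.01696, so 159 × 0.01696 = 2.697 μGy/h.
Further attenuation needed: 2.697/0.392 = 6.880.
n = log₂(6.880) = 2.782 half-value layers.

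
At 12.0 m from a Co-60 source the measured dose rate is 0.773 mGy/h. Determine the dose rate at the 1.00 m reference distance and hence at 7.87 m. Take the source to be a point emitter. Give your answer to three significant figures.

111 mGy/h; 1.80 mGy/h

Since intensity falls as 1/r²,
At 1.00 m: 0.773 × (12.0/1.00)² = 0.773 × 144.0 = 111.3 mGy/h
At 7.87 m: 111.3 × (1.00/7.87)² = 111.3 × 0.01615 = 1.797 mGy/h.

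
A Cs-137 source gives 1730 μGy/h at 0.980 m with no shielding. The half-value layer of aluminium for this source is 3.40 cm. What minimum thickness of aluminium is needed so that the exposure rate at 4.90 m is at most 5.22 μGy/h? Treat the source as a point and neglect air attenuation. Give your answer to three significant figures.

12.7 cm

At 4.90 m, distance alone gives 1730 × (0.980/4.90)² = 1730 × 0.04000 = 69.20 μGy/h.
Further attenuation needed: 69.20/5.22 = 13.26.
n = log₂(13.26) = 3.729 half-value layers.
Thickness = 3.729 × 3.40 cm = 12.68 cm.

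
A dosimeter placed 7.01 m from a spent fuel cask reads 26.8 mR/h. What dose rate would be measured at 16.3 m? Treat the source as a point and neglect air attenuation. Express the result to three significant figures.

By the inverse-square law, scaling from 7.01 m to 16.3 m:
26.8 × (7.01/16.3)² = 26.8 × 0.1850 = 4.958 mR/h.

4.96 mR/h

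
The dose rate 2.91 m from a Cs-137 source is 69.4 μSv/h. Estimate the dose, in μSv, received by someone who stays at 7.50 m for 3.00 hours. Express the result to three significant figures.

Intensity scales as (d₁/d₂)², so rate at 7.50 m:
69.4 × (2.91/7.50)² = 69.4 × 0.1505 = 10.44 μSv/h.
Dose = rate × time = 10.44 μSv/h × 3.000 h = 31.32 μSv.

31.3 μSv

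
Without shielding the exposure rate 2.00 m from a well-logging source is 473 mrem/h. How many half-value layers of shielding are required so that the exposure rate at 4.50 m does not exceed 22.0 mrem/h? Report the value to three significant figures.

2.09 half-value layers

At 4.50 m, distance alone gives (2.00/4.50)² = 0.1975, so 473 × 0.1975 = 93.42 mrem/h.
Further attenuation needed: 93.42/22.0 = 4.246.
n = log₂(4.246) = 2.086 half-value layers.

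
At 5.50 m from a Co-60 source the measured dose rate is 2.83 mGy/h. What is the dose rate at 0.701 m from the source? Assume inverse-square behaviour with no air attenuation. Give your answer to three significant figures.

Using I₁d₁² = I₂d₂², scaling from 5.50 m to 0.701 m:
2.83 × (5.50/0.701)² = 2.83 × 61.56 = 174.2 mGy/h.

174 mGy/h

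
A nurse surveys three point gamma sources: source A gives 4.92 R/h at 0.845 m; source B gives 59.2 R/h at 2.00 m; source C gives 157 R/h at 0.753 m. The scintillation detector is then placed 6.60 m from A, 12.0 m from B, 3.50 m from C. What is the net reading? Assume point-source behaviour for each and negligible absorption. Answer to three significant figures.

Each source contributes Iᵢ·(dᵢ/rᵢ)²; contributions add.
A: 4.92 × (0.845/6.60)² = 0.08065 R/h
B: 59.2 × (2.00/12.0)² = 1.644 R/h
C: 157 × (0.753/3.50)² = 7.267 R/h
Total = 0.08065 + 1.644 + 7.267 = 8.992 R/h.

8.99 R/h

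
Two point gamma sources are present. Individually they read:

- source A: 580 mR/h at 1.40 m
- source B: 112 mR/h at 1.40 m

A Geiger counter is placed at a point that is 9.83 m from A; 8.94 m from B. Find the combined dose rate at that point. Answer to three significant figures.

14.5 mR/h

Each source contributes Iᵢ·(dᵢ/rᵢ)²; contributions add.
A: 580 × (1.40/9.83)² = 11.76 mR/h
B: 112 × (1.40/8.94)² = 2.747 mR/h
Total = 11.76 + 2.747 = 14.51 mR/h.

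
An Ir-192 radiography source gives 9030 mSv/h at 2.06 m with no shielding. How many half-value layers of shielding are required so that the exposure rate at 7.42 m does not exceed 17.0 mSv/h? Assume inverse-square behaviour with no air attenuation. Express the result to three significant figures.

At 7.42 m, distance alone gives (2.06/7.42)² = 0.07708, so 9030 × 0.07708 = 696.0 mSv/h.
Further attenuation needed: 696.0/17.0 = 40.94.
n = log₂(40.94) = 5.355 half-value layers.

5.36 half-value layers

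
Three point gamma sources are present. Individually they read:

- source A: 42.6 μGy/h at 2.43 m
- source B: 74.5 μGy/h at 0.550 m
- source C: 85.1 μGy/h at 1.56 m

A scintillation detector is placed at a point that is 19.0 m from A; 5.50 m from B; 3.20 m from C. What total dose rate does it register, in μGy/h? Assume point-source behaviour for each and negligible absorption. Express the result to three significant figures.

By superposition, sum each source's inverse-square contribution:
A: 42.6 × (2.43/19.0)² = 0.6968 μGy/h
B: 74.5 × (0.550/5.50)² = 0.7450 μGy/h
C: 85.1 × (1.56/3.20)² = 20.22 μGy/h
Total = 0.6968 + 0.7450 + 20.22 = 21.66 μGy/h.

21.7 μGy/h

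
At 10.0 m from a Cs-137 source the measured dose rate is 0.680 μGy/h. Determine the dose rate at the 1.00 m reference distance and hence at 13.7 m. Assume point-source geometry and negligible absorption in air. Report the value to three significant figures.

Intensity scales as (d₁/d₂)², so
At 1.00 m: 0.680 × (10.0/1.00)² = 0.680 × 100.0 = 68.00 μGy/h
At 13.7 m: 68.00 × (1.00/13.7)² = 68.00 × 0.005328 = 0.3623 μGy/h.

68.0 μGy/h; 0.362 μGy/h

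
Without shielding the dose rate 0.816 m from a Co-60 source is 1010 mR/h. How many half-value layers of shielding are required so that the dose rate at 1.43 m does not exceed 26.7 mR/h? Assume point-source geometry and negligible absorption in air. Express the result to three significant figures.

At 1.43 m, distance alone gives 1010 × (0.816/1.43)² = 1010 × 0.3256 = 328.9 mR/h.
Further attenuation needed: 328.9/26.7 = 12.32.
n = log₂(12.32) = 3.623 half-value layers.

3.62 half-value layers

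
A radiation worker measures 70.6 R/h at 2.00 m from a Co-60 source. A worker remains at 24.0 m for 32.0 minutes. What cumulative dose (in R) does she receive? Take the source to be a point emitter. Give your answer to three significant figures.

Intensity scales as (d₁/d₂)², so rate at 24.0 m:
70.6 × (2.00/24.0)² = 70.6 × 0.006944 = 0.4902 R/h.
Dose = rate × time = 0.4902 R/h × 0.5333 h = 0.2614 R.

0.261 R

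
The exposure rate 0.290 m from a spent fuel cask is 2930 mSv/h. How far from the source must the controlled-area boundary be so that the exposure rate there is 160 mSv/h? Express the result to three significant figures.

1.24 m

Intensity scales as (d₁/d₂)², so d₂ = d₁·√(I₁/I₂).
I₁/I₂ = 2930/160 = 18.31, so d₂ = 0.290 × √18.31 = 1.241 m.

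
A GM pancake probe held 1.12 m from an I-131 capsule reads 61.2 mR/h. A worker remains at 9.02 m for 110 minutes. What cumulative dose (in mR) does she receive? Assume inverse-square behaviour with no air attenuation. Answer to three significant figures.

1.73 mR

Applying the 1/r² law, rate at 9.02 m:
(1.12/9.02)² = 0.01542, so 61.2 × 0.01542 = 0.9437 mR/h.
Dose = rate × time = 0.9437 mR/h × 1.833 h = 1.730 mR.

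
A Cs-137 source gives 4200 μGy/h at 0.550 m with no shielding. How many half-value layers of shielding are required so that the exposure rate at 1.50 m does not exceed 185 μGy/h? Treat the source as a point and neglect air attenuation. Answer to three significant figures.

At 1.50 m, distance alone gives 4200 × (0.550/1.50)² = 4200 × 0.1344 = 564.5 μGy/h.
Further attenuation needed: 564.5/185 = 3.051.
n = log₂(3.051) = 1.609 half-value layers.

1.61 half-value layers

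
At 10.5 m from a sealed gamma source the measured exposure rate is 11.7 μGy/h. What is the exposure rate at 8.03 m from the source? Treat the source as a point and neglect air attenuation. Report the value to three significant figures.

Using I₁d₁² = I₂d₂², scaling from 10.5 m to 8.03 m:
11.7 × (10.5/8.03)² = 11.7 × 1.710 = 20.01 μGy/h.

20.0 μGy/h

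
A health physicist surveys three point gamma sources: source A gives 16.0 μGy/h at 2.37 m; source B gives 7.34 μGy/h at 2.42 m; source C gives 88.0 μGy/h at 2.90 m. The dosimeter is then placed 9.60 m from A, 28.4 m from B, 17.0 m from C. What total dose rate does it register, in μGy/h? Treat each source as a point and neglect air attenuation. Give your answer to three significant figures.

3.59 μGy/h

Each source contributes Iᵢ·(dᵢ/rᵢ)²; contributions add.
A: 16.0 × (2.37/9.60)² = 0.9752 μGy/h
B: 7.34 × (2.42/28.4)² = 0.05330 μGy/h
C: 88.0 × (2.90/17.0)² = 2.561 μGy/h
Total = 0.9752 + 0.05330 + 2.561 = 3.589 μGy/h.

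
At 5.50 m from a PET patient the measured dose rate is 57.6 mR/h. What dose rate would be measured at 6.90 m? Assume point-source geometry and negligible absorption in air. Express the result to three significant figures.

Since intensity falls as 1/r², scaling from 5.50 m to 6.90 m:
(5.50/6.90)² = 0.6354, so 57.6 × 0.6354 = 36.60 mR/h.

36.6 mR/h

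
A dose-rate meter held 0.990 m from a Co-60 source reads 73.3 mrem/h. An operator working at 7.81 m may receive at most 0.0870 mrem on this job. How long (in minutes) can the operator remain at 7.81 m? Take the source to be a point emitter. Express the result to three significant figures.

Applying the 1/r² law, rate at 7.81 m:
(0.990/7.81)² = 0.01607, so 73.3 × 0.01607 = 1.178 mrem/h.
Stay time = 0.0870 mrem ÷ 1.178 mrem/h = 0.07385 h = 4.431 min.

4.43 min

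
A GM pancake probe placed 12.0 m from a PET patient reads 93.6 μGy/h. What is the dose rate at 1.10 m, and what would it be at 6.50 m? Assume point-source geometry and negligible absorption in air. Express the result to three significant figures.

11100 μGy/h; 319 μGy/h

Intensity scales as (d₁/d₂)², so
At 1.10 m: (12.0/1.10)² = 119.0, so 93.6 × 119.0 = 11140 μGy/h
At 6.50 m: (1.10/6.50)² = 0.02864, so 11140 × 0.02864 = 319.0 μGy/h.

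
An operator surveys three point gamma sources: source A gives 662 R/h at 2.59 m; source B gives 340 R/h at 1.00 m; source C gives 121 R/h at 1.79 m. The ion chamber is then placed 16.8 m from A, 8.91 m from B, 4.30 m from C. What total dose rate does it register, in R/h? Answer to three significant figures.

41.0 R/h

Each source contributes Iᵢ·(dᵢ/rᵢ)²; contributions add.
A: 662 × (2.59/16.8)² = 15.73 R/h
B: 340 × (1.00/8.91)² = 4.283 R/h
C: 121 × (1.79/4.30)² = 20.97 R/h
Total = 15.73 + 4.283 + 20.97 = 40.98 R/h.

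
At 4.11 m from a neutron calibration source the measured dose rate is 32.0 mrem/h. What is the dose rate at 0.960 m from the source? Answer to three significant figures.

Since intensity falls as 1/r², scaling from 4.11 m to 0.960 m:
32.0 × (4.11/0.960)² = 32.0 × 18.33 = 586.6 mrem/h.

587 mrem/h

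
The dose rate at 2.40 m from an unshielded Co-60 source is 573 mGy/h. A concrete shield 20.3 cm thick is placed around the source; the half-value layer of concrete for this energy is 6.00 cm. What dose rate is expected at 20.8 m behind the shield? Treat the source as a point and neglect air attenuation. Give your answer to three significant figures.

0.731 mGy/h

Distance alone: 573 × (2.40/20.8)² = 573 × 0.01331 = 7.627 mGy/h.
Shield: 20.3/6.00 = 3.383 half-value layers → attenuation 2^(−3.383) = 0.09586.
Combined: 7.627 × 0.09586 = 0.7311 mGy/h.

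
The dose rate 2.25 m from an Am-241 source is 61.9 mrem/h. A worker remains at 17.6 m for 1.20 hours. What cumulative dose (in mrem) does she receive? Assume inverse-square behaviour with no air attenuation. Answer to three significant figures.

Applying the 1/r² law, rate at 17.6 m:
(2.25/17.6)² = 0.01634, so 61.9 × 0.01634 = 1.011 mrem/h.
Dose = rate × time = 1.011 mrem/h × 1.200 h = 1.213 mrem.

1.21 mrem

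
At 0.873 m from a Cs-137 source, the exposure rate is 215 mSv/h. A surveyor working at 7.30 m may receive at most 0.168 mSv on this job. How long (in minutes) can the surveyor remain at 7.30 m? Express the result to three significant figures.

3.28 min

By the inverse-square law, rate at 7.30 m:
215 × (0.873/7.30)² = 215 × 0.01430 = 3.075 mSv/h.
Stay time = 0.168 mSv ÷ 3.075 mSv/h = 0.05463 h = 3.278 min.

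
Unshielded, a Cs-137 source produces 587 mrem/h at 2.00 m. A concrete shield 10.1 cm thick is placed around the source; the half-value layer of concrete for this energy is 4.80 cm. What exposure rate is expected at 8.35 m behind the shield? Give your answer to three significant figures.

7.83 mrem/h

Distance alone: (2.00/8.35)² = 0.05737, so 587 × 0.05737 = 33.68 mrem/h.
Shield: 10.1/4.80 = 2.104 half-value layers → attenuation 2^(−2.104) = 0.2326.
Combined: 33.68 × 0.2326 = 7.834 mrem/h.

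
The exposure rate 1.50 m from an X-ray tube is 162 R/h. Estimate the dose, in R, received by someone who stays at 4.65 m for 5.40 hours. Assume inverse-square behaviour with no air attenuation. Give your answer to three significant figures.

Intensity scales as (d₁/d₂)², so rate at 4.65 m:
162 × (1.50/4.65)² = 162 × 0.1041 = 16.86 R/h.
Dose = rate × time = 16.86 R/h × 5.400 h = 91.04 R.

91.0 R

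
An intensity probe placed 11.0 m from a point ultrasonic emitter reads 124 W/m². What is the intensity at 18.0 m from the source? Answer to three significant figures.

46.3 W/m²

By the inverse-square law, scaling from 11.0 m to 18.0 m:
(11.0/18.0)² = 0.3735, so 124 × 0.3735 = 46.31 W/m².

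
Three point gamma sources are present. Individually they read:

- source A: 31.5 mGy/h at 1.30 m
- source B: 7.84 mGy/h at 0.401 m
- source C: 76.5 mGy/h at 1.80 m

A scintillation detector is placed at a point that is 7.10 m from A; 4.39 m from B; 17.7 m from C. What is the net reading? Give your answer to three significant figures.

Each source contributes Iᵢ·(dᵢ/rᵢ)²; contributions add.
A: 31.5 × (1.30/7.10)² = 1.056 mGy/h
B: 7.84 × (0.401/4.39)² = 0.06541 mGy/h
C: 76.5 × (1.80/17.7)² = 0.7912 mGy/h
Total = 1.056 + 0.06541 + 0.7912 = 1.913 mGy/h.

1.91 mGy/h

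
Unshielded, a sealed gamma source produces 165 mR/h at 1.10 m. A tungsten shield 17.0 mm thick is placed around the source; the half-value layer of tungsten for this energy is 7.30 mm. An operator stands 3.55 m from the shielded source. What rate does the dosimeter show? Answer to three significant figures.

Distance alone: 165 × (1.10/3.55)² = 165 × 0.09601 = 15.84 mR/h.
Shield: 17.0/7.30 = 2.329 half-value layers → attenuation 2^(−2.329) = 0.1990.
Combined: 15.84 × 0.1990 = 3.152 mR/h.

3.15 mR/h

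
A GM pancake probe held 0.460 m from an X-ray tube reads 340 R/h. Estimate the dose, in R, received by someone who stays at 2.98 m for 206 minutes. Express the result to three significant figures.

27.8 R

Applying the 1/r² law, rate at 2.98 m:
(0.460/2.98)² = 0.02383, so 340 × 0.02383 = 8.102 R/h.
Dose = rate × time = 8.102 R/h × 3.433 h = 27.81 R.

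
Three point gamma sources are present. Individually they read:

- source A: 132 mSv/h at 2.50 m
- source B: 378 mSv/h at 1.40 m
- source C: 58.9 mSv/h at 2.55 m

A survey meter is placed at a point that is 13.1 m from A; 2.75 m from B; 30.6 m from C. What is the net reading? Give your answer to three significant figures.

By superposition, sum each source's inverse-square contribution:
A: 132 × (2.50/13.1)² = 4.807 mSv/h
B: 378 × (1.40/2.75)² = 97.97 mSv/h
C: 58.9 × (2.55/30.6)² = 0.4090 mSv/h
Total = 4.807 + 97.97 + 0.4090 = 103.2 mSv/h.

103 mSv/h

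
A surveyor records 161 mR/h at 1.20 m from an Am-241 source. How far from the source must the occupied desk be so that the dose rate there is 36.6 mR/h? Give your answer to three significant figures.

Applying the 1/r² law, d₂ = d₁·√(I₁/I₂).
I₁/I₂ = 161/36.6 = 4.399, so d₂ = 1.20 × √4.399 = 2.517 m.

2.52 m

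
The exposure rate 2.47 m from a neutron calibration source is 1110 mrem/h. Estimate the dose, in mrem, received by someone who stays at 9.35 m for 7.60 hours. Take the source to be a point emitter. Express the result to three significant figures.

Since intensity falls as 1/r², rate at 9.35 m:
(2.47/9.35)² = 0.06979, so 1110 × 0.06979 = 77.47 mrem/h.
Dose = rate × time = 77.47 mrem/h × 7.600 h = 588.8 mrem.

589 mrem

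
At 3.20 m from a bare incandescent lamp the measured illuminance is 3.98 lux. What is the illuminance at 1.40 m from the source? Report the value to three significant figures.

20.8 lux

Applying the 1/r² law, scaling from 3.20 m to 1.40 m:
(3.20/1.40)² = 5.224, so 3.98 × 5.224 = 20.79 lux.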